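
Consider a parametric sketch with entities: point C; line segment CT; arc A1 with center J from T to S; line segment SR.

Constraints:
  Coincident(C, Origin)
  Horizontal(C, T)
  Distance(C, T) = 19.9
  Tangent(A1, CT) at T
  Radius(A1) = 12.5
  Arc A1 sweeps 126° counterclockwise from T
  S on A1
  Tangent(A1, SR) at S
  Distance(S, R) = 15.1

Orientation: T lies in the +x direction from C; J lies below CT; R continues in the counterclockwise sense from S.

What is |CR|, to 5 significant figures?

37.099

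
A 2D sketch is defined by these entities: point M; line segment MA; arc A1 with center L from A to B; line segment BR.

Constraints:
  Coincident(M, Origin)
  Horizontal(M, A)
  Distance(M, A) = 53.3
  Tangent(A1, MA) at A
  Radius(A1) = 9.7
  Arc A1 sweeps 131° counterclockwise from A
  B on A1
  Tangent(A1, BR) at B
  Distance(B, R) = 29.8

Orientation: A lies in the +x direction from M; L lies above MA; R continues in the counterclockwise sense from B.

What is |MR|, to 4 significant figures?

56.33

M is at the origin; M and A share the same y with |MA| = 53.3 and A on the +x side, so A = (53.30, 0.000). A1 meets MA tangentially, so LA is at right angles to MA, so L = A + (0, 9.7) = (53.30, 9.700). On A1, A sits at bearing -90° from L; a 131° counterclockwise sweep puts B at bearing 41°, so B = L + 9.7·(cos 41°, sin 41°) = (60.62, 16.06). Since A1 is tangent to BR there, LB ⟂ BR, so BR runs along (−sin 41°, cos 41°); with |BR| = 29.8, R = (41.07, 38.55). Then |MR| = |R − M| = 56.33.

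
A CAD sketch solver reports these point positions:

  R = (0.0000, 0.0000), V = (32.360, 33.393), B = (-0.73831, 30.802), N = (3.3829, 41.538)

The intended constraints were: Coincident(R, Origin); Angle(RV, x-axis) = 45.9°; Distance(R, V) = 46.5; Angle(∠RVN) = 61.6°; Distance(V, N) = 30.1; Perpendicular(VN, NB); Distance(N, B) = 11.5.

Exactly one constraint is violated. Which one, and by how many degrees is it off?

Perpendicular(VN, NB) — off by 5.30°.

R = (0.00, 0.00) ✓; RV at 45.90° ✓; |RV| = 46.50 ✓; ∠RVN = 61.60° ✓; |VN| = 30.10 ✓; ∠(VN, NB) = 84.70° ✗; |NB| = 11.50 ✓.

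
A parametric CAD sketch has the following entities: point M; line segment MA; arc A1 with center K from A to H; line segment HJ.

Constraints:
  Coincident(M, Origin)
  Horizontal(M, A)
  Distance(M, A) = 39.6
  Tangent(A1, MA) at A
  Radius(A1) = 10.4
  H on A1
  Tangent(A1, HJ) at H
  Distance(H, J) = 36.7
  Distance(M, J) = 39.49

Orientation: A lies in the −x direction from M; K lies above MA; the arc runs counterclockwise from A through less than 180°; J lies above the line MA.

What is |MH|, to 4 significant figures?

30.98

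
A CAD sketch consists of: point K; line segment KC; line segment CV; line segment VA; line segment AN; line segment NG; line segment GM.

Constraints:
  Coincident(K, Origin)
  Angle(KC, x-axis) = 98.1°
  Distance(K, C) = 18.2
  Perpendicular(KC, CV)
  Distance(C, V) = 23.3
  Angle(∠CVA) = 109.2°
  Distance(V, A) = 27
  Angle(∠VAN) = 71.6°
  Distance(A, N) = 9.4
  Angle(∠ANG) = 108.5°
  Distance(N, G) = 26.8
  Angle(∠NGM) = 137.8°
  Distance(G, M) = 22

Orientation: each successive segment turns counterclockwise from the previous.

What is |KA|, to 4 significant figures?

33.00

K is at the origin; KC runs at 98.1° with length 18.2, so C = (-2.564, 18.02). KC ⟂ CV, so CV runs at -171.9°; with |CV| = 23.3, V = (-25.63, 14.74). ∠CVA = 109.2° gives VA at -101.1° from the x-axis; with |VA| = 27.0, A = (-30.83, -11.76). Then |KA| = |A − K| = 33.00.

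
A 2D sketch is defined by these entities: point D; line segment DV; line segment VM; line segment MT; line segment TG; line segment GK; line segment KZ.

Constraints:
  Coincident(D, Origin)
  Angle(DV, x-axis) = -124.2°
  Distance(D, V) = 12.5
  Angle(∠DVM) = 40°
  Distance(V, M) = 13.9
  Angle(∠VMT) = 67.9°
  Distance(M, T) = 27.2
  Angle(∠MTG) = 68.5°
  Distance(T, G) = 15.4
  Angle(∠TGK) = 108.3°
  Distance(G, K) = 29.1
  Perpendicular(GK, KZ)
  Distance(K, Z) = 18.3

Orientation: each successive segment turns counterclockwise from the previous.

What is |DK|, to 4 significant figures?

20.30

D is at the origin; DV runs at -124.2° with length 12.5, so V = (-7.026, -10.34). ∠DVM = 40.0° gives VM at 15.80° from the x-axis; with |VM| = 13.9, M = (6.349, -6.554). ∠VMT = 67.9° gives MT at 127.9° from the x-axis; with |MT| = 27.2, T = (-10.36, 14.91). ∠MTG = 68.5° gives TG at -120.6° from the x-axis; with |TG| = 15.4, G = (-18.20, 1.654). ∠TGK = 108.3° gives GK at -48.90° from the x-axis; with |GK| = 29.1, K = (0.9306, -20.27). Then |DK| = |K − D| = 20.30.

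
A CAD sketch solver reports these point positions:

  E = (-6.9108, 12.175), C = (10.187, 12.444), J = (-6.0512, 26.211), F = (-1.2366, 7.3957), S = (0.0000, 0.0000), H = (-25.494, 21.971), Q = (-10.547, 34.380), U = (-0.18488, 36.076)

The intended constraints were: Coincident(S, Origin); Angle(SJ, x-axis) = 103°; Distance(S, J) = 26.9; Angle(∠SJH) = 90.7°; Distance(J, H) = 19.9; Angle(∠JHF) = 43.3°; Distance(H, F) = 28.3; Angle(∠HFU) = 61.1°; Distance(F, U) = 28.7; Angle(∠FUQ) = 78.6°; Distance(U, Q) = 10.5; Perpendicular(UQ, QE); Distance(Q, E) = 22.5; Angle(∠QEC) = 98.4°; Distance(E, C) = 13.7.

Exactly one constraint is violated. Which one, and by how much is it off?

Distance(E, C) = 13.7 — off by 3.40.

S = (0.00, 0.00) ✓; SJ at 103.0° ✓; |SJ| = 26.90 ✓; ∠SJH = 90.70° ✓; |JH| = 19.90 ✓; ∠JHF = 43.30° ✓; |HF| = 28.30 ✓; ∠HFU = 61.10° ✓; |FU| = 28.70 ✓; ∠FUQ = 78.60° ✓; |UQ| = 10.50 ✓; ∠(UQ, QE) = 90.00° ✓; |QE| = 22.50 ✓; ∠QEC = 98.40° ✓; |EC| = 17.10 ✗.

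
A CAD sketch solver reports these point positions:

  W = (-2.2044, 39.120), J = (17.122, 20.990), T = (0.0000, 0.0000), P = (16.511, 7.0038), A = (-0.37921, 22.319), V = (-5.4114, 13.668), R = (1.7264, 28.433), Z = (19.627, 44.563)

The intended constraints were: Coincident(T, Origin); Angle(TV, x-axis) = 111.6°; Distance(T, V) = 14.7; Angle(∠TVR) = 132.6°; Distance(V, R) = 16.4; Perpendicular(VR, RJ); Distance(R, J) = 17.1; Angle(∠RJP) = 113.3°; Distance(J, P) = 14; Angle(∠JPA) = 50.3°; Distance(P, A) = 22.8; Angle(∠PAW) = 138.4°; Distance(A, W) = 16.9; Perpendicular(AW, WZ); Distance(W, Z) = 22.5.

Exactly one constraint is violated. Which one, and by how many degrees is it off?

Perpendicular(AW, WZ) — off by 7.80°.

T = (0.00, 0.00) ✓; TV at 111.6° ✓; |TV| = 14.70 ✓; ∠TVR = 132.6° ✓; |VR| = 16.40 ✓; ∠(VR, RJ) = 90.00° ✓; |RJ| = 17.10 ✓; ∠RJP = 113.3° ✓; |JP| = 14.00 ✓; ∠JPA = 50.30° ✓; |PA| = 22.80 ✓; ∠PAW = 138.4° ✓; |AW| = 16.90 ✓; ∠(AW, WZ) = 82.20° ✗; |WZ| = 22.50 ✓.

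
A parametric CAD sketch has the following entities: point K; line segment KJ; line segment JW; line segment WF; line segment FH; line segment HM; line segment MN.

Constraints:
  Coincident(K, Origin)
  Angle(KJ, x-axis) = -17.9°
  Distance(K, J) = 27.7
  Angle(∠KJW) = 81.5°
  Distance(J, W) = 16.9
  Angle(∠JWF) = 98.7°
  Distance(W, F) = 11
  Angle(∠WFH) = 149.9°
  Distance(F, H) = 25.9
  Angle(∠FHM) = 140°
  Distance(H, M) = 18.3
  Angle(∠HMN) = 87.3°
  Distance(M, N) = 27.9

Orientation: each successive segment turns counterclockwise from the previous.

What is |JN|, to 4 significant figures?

26.72

∠FHM = 140.0° gives HM at -128.0° from the x-axis; with |HM| = 18.3, M = (-17.94, -8.229). ∠HMN = 87.3° gives MN at -35.30° from the x-axis; with |MN| = 27.9, N = (4.833, -24.35). Then |JN| = |N − J| = 26.72.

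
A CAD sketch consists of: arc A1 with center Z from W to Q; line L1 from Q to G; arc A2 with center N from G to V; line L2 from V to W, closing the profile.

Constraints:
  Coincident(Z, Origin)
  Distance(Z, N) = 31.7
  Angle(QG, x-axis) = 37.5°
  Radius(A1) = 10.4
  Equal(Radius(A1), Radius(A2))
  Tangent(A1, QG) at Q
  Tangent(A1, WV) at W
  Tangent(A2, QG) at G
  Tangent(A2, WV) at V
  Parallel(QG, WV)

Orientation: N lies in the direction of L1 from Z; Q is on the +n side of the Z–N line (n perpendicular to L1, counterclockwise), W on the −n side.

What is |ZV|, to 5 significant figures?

33.362

The slot axis is L1's direction at 37.5°, so u = (cos 37.5°, sin 37.5°) = (0.79335, 0.60876) and n = (−sin 37.5°, cos 37.5°) = (-0.60876, 0.79335). Z is at the origin and N lies 31.7 along u from Z, so N = 31.7·u = (25.149, 19.298). Tangency of A1 to both parallel lines with radius 10.4 puts Q and W at Z ± 10.4·n: Q = (-6.3311, 8.2509), W = (6.3311, -8.2509). Equal radii place G and V the same way about N: G = N + 10.4·n = (18.818, 27.549), V = N − 10.4·n = (31.480, 11.047). Then |ZV| = |V − Z| = 33.362.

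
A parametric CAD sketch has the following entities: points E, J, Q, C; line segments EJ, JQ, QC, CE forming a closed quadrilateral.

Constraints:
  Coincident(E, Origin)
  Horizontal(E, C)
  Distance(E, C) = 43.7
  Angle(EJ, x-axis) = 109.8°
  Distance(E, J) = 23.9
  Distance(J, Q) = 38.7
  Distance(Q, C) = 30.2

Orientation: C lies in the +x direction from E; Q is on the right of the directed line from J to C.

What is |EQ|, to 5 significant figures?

17.168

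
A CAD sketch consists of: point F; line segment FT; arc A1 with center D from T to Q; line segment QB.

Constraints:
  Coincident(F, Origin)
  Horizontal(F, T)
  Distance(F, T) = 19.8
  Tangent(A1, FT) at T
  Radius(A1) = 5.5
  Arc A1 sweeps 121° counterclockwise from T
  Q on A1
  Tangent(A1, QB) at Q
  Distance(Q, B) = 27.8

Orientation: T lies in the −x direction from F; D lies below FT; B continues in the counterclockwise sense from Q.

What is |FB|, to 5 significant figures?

33.740

F is at the origin; FT is horizontal with |FT| = 19.8 and T on the −x side, so T = (-19.800, 0.0000). Tangency of A1 to FT means the radius DT is perpendicular to FT, so D = T + (0, -5.5) = (-19.800, -5.5000). On A1, T sits at bearing 90° from D; a 121° counterclockwise sweep puts Q at bearing 211°, so Q = D + 5.5·(cos 211°, sin 211°) = (-24.514, -8.3327). Since A1 is tangent to QB there, DQ ⟂ QB, so QB runs along (−sin 211°, cos 211°); with |QB| = 27.8, B = (-10.196, -32.162). Then |FB| = |B − F| = 33.740.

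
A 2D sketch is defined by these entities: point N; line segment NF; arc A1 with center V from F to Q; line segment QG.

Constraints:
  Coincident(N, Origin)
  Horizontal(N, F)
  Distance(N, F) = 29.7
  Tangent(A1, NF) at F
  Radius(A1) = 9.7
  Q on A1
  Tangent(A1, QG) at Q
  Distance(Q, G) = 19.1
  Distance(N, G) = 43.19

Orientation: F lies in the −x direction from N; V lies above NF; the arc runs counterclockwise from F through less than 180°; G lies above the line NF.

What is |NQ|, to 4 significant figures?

25.43

Checks: |VQ| = 9.700 ✓; ∠(VQ, QG) = 90.00° ✓; |QG| = 19.10 ✓; |NG| = 43.19 ✓.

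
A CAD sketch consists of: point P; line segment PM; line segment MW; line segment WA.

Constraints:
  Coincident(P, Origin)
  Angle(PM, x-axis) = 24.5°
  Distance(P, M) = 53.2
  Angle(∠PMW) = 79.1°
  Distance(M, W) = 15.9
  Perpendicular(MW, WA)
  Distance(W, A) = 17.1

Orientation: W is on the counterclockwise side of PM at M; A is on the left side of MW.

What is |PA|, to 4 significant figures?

35.62

P is at the origin; PM runs at 24.5° with length 53.2, so M = 53.2·(cos 24.5°, sin 24.5°) = (48.41, 22.06). ∠PMW = 79.1°, so MW runs at 24.5° + (180° − 79.1°) = 125.4° from the x-axis; with |MW| = 15.9, W = M + 15.9·(cos 125.4°, sin 125.4°) = (39.20, 35.02). MW is perpendicular to WA; with |WA| = 17.1 on the left of MW, A = W + 17.1·(-0.8151, -0.5793) = (25.26, 25.12). Then |PA| = |A − P| = 35.62.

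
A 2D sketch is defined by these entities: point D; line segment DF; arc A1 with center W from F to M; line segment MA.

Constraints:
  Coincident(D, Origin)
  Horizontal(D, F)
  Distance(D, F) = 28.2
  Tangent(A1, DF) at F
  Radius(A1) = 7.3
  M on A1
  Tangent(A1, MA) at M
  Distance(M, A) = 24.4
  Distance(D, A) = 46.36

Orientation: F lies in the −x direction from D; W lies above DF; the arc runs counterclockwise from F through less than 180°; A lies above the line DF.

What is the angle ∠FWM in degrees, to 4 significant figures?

118.2°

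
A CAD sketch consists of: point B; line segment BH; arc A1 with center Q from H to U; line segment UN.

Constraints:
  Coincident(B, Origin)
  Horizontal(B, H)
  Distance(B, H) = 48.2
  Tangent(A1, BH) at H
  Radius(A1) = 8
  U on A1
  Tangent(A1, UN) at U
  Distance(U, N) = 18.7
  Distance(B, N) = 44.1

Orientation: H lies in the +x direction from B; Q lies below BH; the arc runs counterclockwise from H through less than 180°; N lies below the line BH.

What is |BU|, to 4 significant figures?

40.87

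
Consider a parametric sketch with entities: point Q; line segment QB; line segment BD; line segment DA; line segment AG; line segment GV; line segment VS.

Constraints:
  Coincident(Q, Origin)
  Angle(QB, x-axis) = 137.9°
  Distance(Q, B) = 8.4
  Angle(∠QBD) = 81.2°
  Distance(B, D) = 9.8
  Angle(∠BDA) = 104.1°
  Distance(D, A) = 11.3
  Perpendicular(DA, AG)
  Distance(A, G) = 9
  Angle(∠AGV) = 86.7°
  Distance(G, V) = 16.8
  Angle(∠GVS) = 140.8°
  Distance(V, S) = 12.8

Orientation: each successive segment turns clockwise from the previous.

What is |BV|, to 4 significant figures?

3.418

The perpendicularity gives AG at right angles to DA, so AG runs at -126.8°; with |AG| = 9.0, G = (5.030, -2.163). ∠AGV = 86.7° gives GV at 139.9° from the x-axis; with |GV| = 16.8, V = (-7.821, 8.658). Then |BV| = |V − B| = 3.418.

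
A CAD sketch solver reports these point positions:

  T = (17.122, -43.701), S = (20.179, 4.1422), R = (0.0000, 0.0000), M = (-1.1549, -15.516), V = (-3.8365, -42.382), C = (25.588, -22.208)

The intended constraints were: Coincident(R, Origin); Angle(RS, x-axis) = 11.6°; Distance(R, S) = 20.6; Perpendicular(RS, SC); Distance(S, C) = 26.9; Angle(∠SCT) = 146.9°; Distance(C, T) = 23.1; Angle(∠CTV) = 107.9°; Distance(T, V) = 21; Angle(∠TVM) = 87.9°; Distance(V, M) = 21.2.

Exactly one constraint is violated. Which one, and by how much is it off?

Distance(V, M) = 21.2 — off by 5.80.

R = (0.00, 0.00) ✓; RS at 11.60° ✓; |RS| = 20.60 ✓; ∠(RS, SC) = 90.00° ✓; |SC| = 26.90 ✓; ∠SCT = 146.9° ✓; |CT| = 23.10 ✓; ∠CTV = 107.9° ✓; |TV| = 21.00 ✓; ∠TVM = 87.90° ✓; |VM| = 27.00 ✗.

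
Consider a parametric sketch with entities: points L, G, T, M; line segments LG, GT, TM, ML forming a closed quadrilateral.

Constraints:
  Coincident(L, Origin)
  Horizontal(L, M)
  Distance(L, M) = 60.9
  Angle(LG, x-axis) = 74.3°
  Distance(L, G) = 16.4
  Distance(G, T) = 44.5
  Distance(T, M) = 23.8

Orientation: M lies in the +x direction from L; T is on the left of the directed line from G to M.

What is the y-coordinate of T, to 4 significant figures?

20.43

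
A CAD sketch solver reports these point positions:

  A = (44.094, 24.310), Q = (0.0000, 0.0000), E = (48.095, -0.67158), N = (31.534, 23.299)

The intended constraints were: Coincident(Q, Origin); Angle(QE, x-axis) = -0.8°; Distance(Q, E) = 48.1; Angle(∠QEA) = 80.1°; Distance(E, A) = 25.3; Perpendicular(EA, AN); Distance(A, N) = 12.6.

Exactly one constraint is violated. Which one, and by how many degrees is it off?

Perpendicular(EA, AN) — off by 4.50°.

Q = (0.00, 0.00) ✓; QE at -0.8000° ✓; |QE| = 48.10 ✓; ∠QEA = 80.10° ✓; |EA| = 25.30 ✓; ∠(EA, AN) = 85.50° ✗; |AN| = 12.60 ✓.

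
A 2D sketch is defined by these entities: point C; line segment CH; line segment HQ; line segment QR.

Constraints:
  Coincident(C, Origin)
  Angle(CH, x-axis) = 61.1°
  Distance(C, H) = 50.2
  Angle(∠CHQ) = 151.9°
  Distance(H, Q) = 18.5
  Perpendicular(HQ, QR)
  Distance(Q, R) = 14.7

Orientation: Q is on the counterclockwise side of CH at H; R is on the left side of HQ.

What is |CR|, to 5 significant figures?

63.417

C is at the origin; CH runs at 61.1° with length 50.2, so H = 50.2·(cos 61.1°, sin 61.1°) = (24.261, 43.948). ∠CHQ = 151.9°, so HQ runs at 61.1° + (180° − 151.9°) = 89.200° from the x-axis; with |HQ| = 18.5, Q = H + 18.5·(cos 89.200°, sin 89.200°) = (24.519, 62.447). The perpendicularity gives QR at right angles to HQ; with |QR| = 14.7 on the left of HQ, R = Q + 14.7·(-0.99990, 0.013962) = (9.8205, 62.652). Then |CR| = |R − C| = 63.417.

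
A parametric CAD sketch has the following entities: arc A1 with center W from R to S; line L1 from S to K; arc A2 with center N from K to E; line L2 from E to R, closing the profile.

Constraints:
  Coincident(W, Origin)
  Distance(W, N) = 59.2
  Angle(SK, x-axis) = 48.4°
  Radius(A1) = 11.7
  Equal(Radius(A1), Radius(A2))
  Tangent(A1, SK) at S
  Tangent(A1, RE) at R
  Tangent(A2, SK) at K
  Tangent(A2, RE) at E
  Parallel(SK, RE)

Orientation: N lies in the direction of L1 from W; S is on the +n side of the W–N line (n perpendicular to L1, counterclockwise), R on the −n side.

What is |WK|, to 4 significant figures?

60.35

The slot axis is L1's direction at 48.4°, so u = (cos 48.4°, sin 48.4°) = (0.6639, 0.7478) and n = (−sin 48.4°, cos 48.4°) = (-0.7478, 0.6639). W is at the origin and N lies 59.2 along u from W, so N = 59.2·u = (39.30, 44.27). Tangency of A1 to both parallel lines with radius 11.7 puts S and R at W ± 11.7·n: S = (-8.749, 7.768), R = (8.749, -7.768). Equal radii place K and E the same way about N: K = N + 11.7·n = (30.56, 52.04), E = N − 11.7·n = (48.05, 36.50). Then |WK| = |K − W| = 60.35.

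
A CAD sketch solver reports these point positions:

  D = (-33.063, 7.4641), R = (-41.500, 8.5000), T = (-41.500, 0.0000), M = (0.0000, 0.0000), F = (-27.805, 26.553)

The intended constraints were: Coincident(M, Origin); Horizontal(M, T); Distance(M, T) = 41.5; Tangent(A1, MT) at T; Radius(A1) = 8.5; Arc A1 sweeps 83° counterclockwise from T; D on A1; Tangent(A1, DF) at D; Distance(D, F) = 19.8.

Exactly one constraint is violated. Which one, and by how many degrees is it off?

Tangent(A1, DF) at D — off by 8.40°.

M = (0.00, 0.00) ✓; M.y = 0.00, T.y = 0.00 ✓; |MT| = 41.50 ✓; ∠(RT, TM) = 90.00° ✓; |RT| = 8.500 ✓; bearing(R→D) − bearing(R→T) = 83.00° ✓; |RD| = 8.500 ✓; ∠(RD, DF) = 98.40° ✗; |DF| = 19.80 ✓.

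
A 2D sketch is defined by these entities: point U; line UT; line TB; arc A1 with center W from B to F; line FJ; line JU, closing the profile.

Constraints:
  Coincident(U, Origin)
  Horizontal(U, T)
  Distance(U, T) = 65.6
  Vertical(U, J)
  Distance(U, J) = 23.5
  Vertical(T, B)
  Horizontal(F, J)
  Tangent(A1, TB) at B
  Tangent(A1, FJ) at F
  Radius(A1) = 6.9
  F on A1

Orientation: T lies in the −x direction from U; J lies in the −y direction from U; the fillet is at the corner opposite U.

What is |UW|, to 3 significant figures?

61.0

U is at the origin; UT is horizontal with |UT| = 65.6 and T on the −x side, so T = (-65.6, 0.00). UJ is vertical with |UJ| = 23.5 and J on the −y side, so J = (0.00, -23.5). The virtual corner opposite U is at (-65.6, -23.5). Since A1 is tangent to TB there, WB ⟂ TB and since A1 is tangent to FJ there, WF ⟂ FJ, with radius 6.9, so the center W sits 6.9 in from both sides at W = (-58.7, -16.6). Then |UW| = |W − U| = 61.0.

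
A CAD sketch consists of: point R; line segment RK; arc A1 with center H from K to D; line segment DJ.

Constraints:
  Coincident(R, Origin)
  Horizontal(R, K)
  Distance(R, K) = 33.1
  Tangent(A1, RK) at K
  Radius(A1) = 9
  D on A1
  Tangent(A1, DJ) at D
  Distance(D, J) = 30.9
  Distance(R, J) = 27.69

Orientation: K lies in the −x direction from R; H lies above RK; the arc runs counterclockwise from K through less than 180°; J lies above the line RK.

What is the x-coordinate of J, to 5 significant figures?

-6.3828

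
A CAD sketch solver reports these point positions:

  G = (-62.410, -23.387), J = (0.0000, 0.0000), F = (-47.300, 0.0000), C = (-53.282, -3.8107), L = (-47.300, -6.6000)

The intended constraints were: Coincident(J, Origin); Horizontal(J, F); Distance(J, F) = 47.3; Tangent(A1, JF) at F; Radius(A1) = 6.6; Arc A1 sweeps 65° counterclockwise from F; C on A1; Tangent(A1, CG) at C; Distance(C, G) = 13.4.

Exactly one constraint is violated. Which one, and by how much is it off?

Distance(C, G) = 13.4 — off by 8.20.

J = (0.00, 0.00) ✓; J.y = 0.00, F.y = 0.00 ✓; |JF| = 47.30 ✓; ∠(LF, FJ) = 90.00° ✓; |LF| = 6.600 ✓; bearing(L→C) − bearing(L→F) = 65.00° ✓; |LC| = 6.600 ✓; ∠(LC, CG) = 90.00° ✓; |CG| = 21.60 ✗.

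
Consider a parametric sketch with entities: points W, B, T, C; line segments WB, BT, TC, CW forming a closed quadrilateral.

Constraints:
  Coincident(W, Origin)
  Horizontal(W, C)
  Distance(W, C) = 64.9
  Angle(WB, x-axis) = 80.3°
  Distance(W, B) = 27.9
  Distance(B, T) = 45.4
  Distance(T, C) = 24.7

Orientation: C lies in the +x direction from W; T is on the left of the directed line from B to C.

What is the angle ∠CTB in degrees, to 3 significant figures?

140°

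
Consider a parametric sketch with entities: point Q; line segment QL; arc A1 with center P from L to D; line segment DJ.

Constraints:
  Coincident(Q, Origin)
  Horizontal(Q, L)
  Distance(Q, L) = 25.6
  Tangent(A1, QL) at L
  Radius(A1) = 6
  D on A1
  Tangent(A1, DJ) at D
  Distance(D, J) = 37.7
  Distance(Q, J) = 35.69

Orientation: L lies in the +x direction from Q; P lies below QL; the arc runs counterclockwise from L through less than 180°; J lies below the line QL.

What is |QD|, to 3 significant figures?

20.6

Checks: |QL| = 25.60 ✓; |PD| = 6.000 ✓; ∠(PD, DJ) = 90.00° ✓; |DJ| = 37.70 ✓; |QJ| = 35.69 ✓.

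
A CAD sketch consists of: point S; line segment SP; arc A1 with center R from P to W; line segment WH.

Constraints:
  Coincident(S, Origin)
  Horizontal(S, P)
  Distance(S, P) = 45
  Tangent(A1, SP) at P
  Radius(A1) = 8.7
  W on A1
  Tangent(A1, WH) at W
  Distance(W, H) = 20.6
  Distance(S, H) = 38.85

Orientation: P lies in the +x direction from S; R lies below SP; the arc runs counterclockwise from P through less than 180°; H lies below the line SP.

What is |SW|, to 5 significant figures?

37.273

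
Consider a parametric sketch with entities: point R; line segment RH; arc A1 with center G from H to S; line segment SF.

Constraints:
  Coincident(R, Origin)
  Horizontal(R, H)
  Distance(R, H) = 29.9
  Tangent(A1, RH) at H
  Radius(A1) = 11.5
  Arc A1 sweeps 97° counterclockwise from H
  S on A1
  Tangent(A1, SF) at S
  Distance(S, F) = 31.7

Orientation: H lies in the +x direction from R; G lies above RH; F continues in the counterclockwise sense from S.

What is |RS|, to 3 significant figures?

43.3

R is at the origin; RH is horizontal with |RH| = 29.9 and H on the +x side, so H = (29.9, 0.00). Since A1 is tangent to RH there, GH ⟂ RH, so G = H + (0, 11.5) = (29.9, 11.5). On A1, H sits at bearing -90° from G; a 97° counterclockwise sweep puts S at bearing 7°, so S = G + 11.5·(cos 7°, sin 7°) = (41.3, 12.9). Then |RS| = |S − R| = 43.3.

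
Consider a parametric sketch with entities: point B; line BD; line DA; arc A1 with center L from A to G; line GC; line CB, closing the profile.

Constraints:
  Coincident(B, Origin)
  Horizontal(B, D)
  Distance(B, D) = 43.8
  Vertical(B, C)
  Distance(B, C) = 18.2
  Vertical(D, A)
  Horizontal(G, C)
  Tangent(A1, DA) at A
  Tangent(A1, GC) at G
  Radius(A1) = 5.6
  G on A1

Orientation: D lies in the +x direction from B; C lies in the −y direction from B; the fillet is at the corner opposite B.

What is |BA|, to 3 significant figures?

45.6

B is at the origin; BD is horizontal with |BD| = 43.8 and D on the +x side, so D = (43.8, 0.00). B and C share the same x with |BC| = 18.2 and C on the −y side, so C = (0.00, -18.2). The virtual corner opposite B is at (43.8, -18.2). Tangency of A1 to DA means the radius LA is perpendicular to DA and since A1 is tangent to GC there, LG ⟂ GC, with radius 5.6, so the center L sits 5.6 in from both sides at L = (38.2, -12.6). That places the tangent points at A = (43.8, -12.6) on DA and G = (38.2, -18.2) on GC. Then |BA| = |A − B| = 45.6.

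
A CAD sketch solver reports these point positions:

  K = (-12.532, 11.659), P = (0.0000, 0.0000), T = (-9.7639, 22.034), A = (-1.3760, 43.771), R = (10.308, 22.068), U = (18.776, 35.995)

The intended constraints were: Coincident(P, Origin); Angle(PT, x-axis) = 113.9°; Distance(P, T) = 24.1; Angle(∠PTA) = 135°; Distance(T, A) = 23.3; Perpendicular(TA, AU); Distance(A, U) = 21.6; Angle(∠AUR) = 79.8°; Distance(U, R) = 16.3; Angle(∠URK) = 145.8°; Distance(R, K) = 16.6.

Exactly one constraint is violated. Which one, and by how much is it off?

Distance(R, K) = 16.6 — off by 8.50.

P = (0.00, 0.00) ✓; PT at 113.9° ✓; |PT| = 24.10 ✓; ∠PTA = 135.0° ✓; |TA| = 23.30 ✓; ∠(TA, AU) = 90.00° ✓; |AU| = 21.60 ✓; ∠AUR = 79.80° ✓; |UR| = 16.30 ✓; ∠URK = 145.8° ✓; |RK| = 25.10 ✗.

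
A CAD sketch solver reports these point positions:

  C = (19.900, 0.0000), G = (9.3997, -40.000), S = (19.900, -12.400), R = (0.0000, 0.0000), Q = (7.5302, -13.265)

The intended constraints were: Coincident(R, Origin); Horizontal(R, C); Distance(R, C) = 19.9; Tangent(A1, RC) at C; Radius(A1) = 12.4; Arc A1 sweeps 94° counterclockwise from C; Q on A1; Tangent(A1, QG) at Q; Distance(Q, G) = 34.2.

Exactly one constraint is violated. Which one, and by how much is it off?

Distance(Q, G) = 34.2 — off by 7.40.

R = (0.00, 0.00) ✓; R.y = 0.00, C.y = 0.00 ✓; |RC| = 19.90 ✓; ∠(SC, CR) = 90.00° ✓; |SC| = 12.40 ✓; bearing(S→Q) − bearing(S→C) = 94.00° ✓; |SQ| = 12.40 ✓; ∠(SQ, QG) = 90.00° ✓; |QG| = 26.80 ✗.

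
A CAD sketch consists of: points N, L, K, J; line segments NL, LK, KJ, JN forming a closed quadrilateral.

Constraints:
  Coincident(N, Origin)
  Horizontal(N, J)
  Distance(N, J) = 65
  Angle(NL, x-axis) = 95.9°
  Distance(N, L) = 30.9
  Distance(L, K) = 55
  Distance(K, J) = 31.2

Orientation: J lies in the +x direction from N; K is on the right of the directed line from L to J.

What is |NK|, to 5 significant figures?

36.151

N is at the origin; NJ is horizontal with |NJ| = 65.0 and J in +x, so J = (65.0, 0). NL runs at 95.9° with |NL| = 30.9, so L = (-3.1763, 30.736). K is determined by |LK| = 55.0 and |KJ| = 31.2 together: it lies at the intersection of circle(L, 55.0) and circle(J, 31.2). With |LJ| = 74.785, the foot of the radical line on LJ is 51.109 from L and the perpendicular offset is √(55.0² − 51.109²) = 20.320. Taking the right-of-LJ solution: K = (35.065, -8.7936).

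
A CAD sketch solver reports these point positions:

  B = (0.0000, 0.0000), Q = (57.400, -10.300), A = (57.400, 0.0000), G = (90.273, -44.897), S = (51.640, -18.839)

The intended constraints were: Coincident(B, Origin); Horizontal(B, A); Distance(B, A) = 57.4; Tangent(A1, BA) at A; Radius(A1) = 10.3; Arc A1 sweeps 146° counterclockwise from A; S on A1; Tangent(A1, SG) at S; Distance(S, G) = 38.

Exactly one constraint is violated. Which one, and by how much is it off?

Distance(S, G) = 38 — off by 8.60.

B = (0.00, 0.00) ✓; B.y = 0.00, A.y = 0.00 ✓; |BA| = 57.40 ✓; ∠(QA, AB) = 90.00° ✓; |QA| = 10.30 ✓; bearing(Q→S) − bearing(Q→A) = 146.0° ✓; |QS| = 10.30 ✓; ∠(QS, SG) = 90.00° ✓; |SG| = 46.60 ✗.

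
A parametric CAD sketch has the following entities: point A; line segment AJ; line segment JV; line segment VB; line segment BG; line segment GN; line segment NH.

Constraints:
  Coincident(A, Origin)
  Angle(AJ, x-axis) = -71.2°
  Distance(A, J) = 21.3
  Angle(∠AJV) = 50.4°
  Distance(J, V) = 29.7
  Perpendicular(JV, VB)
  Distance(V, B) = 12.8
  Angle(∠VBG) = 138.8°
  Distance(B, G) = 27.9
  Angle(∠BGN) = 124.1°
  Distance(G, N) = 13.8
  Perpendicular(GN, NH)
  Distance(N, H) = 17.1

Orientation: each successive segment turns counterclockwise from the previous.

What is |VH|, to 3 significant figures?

33.6

A is at the origin; AJ runs at -71.2° with length 21.3, so J = (6.86, -20.2). ∠AJV = 50.4° gives JV at 58.4° from the x-axis; with |JV| = 29.7, V = (22.4, 5.13). JV is perpendicular to VB, so VB runs at 148°; with |VB| = 12.8, B = (11.5, 11.8). ∠VBG = 138.8° gives BG at -170° from the x-axis; with |BG| = 27.9, G = (-16.0, 7.19). ∠BGN = 124.1° gives GN at -115° from the x-axis; with |GN| = 13.8, N = (-21.7, -5.37). GN is perpendicular to NH, so NH runs at -24.5°; with |NH| = 17.1, H = (-6.15, -12.5). Then |VH| = |H − V| = 33.6.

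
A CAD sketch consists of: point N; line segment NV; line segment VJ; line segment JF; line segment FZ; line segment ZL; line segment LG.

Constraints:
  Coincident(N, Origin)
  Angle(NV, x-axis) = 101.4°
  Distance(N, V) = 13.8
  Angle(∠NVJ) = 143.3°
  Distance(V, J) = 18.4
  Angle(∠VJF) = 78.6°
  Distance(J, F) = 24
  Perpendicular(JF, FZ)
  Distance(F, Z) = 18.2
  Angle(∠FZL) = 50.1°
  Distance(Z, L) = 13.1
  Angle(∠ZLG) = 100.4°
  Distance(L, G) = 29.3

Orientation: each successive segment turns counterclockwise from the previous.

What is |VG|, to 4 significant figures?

41.84

N is at the origin; NV runs at 101.4° with length 13.8, so V = (-2.728, 13.53). ∠NVJ = 143.3° gives VJ at 138.1° from the x-axis; with |VJ| = 18.4, J = (-16.42, 25.82). ∠VJF = 78.6° gives JF at -120.5° from the x-axis; with |JF| = 24.0, F = (-28.60, 5.137). JF ⟂ FZ, so FZ runs at -30.50°; with |FZ| = 18.2, Z = (-12.92, -4.100). ∠FZL = 50.1° gives ZL at 99.40° from the x-axis; with |ZL| = 13.1, L = (-15.06, 8.824). ∠ZLG = 100.4° gives LG at 179.0° from the x-axis; with |LG| = 29.3, G = (-44.36, 9.335). Then |VG| = |G − V| = 41.84.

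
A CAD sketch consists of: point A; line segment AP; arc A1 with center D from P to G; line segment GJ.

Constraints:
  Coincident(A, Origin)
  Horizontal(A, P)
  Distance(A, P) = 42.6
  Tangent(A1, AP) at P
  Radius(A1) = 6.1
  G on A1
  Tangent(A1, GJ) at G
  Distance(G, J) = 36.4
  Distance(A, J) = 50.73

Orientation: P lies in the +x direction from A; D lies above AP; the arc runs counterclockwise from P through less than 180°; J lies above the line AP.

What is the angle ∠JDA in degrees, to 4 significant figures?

78.37°

A is at the origin; A and P share the same y with |AP| = 42.6 and P on the +x side, so P = (42.60, 0.000). Since A1 is tangent to AP there, DP ⟂ AP, so D = P + (0, 6.1) = (42.60, 6.100). Since DG ⟂ GJ (tangency), |DJ| = √(6.1² + 36.4²) = 36.91 regardless of where G sits on A1. So J lies on both circle(A, 50.73) and circle(D, 36.91); the above-AP intersection is J = (30.11, 40.83). G is the foot of the tangent from J: G = (47.92, 9.085).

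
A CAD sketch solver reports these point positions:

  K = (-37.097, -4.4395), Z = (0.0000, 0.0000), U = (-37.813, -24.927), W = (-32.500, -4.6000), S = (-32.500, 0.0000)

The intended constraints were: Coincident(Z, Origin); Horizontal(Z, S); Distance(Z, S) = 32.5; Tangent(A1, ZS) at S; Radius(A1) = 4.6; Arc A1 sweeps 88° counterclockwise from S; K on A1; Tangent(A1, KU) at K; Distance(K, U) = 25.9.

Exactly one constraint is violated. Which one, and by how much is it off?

Distance(K, U) = 25.9 — off by 5.40.

Z = (0.00, 0.00) ✓; Z.y = 0.00, S.y = 0.00 ✓; |ZS| = 32.50 ✓; ∠(WS, SZ) = 90.00° ✓; |WS| = 4.600 ✓; bearing(W→K) − bearing(W→S) = 88.00° ✓; |WK| = 4.600 ✓; ∠(WK, KU) = 90.00° ✓; |KU| = 20.50 ✗.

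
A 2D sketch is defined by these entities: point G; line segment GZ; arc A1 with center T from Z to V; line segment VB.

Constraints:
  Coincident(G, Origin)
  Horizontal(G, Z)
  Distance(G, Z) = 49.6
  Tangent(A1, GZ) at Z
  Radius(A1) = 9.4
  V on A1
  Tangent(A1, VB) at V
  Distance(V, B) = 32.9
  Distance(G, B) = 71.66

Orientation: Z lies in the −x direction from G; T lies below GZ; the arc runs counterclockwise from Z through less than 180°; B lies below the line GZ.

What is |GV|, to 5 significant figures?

59.801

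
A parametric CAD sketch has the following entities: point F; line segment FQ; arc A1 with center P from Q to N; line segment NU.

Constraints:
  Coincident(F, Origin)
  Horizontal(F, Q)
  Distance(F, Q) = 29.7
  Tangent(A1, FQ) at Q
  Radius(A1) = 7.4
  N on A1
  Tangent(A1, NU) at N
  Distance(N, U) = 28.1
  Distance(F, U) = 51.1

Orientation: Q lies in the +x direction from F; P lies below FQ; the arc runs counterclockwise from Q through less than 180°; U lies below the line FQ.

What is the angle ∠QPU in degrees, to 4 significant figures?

166.2°

Checks: |PN| = 7.400 ✓; ∠(PN, NU) = 90.00° ✓; |NU| = 28.10 ✓; |FU| = 51.10 ✓.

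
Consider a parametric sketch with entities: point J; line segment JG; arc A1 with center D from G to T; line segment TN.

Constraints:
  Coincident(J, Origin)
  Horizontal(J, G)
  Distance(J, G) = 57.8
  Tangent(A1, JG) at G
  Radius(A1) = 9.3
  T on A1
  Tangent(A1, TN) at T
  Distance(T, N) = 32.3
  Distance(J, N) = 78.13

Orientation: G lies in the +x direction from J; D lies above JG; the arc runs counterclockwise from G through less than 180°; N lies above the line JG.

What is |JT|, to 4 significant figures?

67.78

Checks: ∠(DG, GJ) = 90.00° ✓; |DT| = 9.300 ✓; ∠(DT, TN) = 90.00° ✓; |TN| = 32.30 ✓; |JN| = 78.13 ✓.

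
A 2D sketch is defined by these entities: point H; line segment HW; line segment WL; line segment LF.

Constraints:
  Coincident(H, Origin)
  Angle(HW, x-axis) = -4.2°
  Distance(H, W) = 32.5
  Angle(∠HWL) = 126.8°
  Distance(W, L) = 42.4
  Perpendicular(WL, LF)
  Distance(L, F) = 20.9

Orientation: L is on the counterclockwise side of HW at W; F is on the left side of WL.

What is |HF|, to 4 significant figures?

62.08

H is at the origin; HW runs at -4.2° with length 32.5, so W = 32.5·(cos -4.2°, sin -4.2°) = (32.41, -2.380). ∠HWL = 126.8°, so WL runs at -4.2° + (180° − 126.8°) = 49.00° from the x-axis; with |WL| = 42.4, L = W + 42.4·(cos 49.00°, sin 49.00°) = (60.23, 29.62). WL ⟂ LF; with |LF| = 20.9 on the left of WL, F = L + 20.9·(-0.7547, 0.6561) = (44.46, 43.33). Then |HF| = |F − H| = 62.08.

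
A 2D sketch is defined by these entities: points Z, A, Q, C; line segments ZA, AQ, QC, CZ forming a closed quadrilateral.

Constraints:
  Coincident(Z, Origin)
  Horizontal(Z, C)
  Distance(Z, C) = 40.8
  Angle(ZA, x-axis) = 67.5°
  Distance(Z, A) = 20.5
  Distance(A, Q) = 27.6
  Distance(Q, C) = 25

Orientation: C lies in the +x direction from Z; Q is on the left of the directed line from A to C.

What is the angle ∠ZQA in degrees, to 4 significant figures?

23.64°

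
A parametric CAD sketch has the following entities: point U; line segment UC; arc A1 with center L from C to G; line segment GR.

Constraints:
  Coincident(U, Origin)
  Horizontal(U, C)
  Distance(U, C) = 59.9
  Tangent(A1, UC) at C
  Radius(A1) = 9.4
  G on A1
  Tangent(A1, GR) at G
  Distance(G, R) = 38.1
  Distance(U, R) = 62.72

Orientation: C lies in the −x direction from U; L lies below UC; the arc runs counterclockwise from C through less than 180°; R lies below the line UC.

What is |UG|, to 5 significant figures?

68.970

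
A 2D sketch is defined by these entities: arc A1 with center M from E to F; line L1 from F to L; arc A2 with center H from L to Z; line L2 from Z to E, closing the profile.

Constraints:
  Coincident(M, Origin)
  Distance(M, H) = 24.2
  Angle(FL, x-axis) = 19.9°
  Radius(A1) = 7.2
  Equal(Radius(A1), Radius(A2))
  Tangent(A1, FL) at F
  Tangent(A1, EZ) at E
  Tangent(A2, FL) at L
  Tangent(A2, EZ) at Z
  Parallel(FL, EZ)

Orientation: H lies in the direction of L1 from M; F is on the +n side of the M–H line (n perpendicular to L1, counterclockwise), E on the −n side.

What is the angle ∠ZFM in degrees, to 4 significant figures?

59.25°

The slot axis is L1's direction at 19.9°, so u = (cos 19.9°, sin 19.9°) = (0.9403, 0.3404) and n = (−sin 19.9°, cos 19.9°) = (-0.3404, 0.9403). M is at the origin and H lies 24.2 along u from M, so H = 24.2·u = (22.75, 8.237). Tangency of A1 to both parallel lines with radius 7.2 puts F and E at M ± 7.2·n: F = (-2.451, 6.770), E = (2.451, -6.770). Equal radii place L and Z the same way about H: L = H + 7.2·n = (20.30, 15.01), Z = H − 7.2·n = (25.21, 1.467). Then cos ∠ZFM = FZ·FM / (|FZ||FM|), giving 59.25°.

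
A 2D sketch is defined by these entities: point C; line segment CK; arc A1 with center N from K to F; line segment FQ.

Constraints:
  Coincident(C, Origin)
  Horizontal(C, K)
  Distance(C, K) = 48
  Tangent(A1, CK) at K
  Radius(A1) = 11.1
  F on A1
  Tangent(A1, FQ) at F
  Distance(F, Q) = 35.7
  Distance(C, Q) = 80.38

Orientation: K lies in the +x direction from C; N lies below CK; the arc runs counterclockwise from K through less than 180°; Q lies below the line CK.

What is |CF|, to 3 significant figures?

45.3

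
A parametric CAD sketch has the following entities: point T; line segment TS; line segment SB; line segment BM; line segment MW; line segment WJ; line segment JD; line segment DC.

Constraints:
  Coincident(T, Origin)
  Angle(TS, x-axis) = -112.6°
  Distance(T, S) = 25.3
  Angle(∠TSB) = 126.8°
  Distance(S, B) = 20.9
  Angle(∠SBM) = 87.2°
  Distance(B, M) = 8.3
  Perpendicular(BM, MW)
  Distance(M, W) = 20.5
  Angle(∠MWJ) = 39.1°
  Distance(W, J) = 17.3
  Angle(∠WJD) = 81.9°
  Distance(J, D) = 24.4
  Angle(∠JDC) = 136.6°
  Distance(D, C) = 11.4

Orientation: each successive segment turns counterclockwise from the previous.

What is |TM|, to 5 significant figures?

37.605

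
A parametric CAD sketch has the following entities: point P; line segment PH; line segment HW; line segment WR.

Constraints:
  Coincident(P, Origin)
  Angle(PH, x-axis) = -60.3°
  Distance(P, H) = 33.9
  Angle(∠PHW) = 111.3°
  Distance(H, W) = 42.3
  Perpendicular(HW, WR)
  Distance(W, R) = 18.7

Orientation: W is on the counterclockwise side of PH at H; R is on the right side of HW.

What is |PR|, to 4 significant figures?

74.24

P is at the origin; PH runs at -60.3° with length 33.9, so H = 33.9·(cos -60.3°, sin -60.3°) = (16.80, -29.45). ∠PHW = 111.3°, so HW runs at -60.3° + (180° − 111.3°) = 8.400° from the x-axis; with |HW| = 42.3, W = H + 42.3·(cos 8.400°, sin 8.400°) = (58.64, -23.27). The perpendicularity gives WR at right angles to HW; with |WR| = 18.7 on the right of HW, R = W + 18.7·(0.1461, -0.9893) = (61.37, -41.77). Then |PR| = |R − P| = 74.24.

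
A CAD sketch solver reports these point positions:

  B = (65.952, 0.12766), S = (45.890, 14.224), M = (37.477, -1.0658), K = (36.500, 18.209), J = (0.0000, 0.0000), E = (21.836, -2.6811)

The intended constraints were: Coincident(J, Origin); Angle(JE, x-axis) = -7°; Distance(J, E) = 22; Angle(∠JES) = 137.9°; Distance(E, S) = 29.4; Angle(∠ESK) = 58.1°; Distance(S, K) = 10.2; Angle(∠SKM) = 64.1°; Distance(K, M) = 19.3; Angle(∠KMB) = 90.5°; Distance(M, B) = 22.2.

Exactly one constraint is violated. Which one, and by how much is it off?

Distance(M, B) = 22.2 — off by 6.30.

J = (0.00, 0.00) ✓; JE at -7.000° ✓; |JE| = 22.00 ✓; ∠JES = 137.9° ✓; |ES| = 29.40 ✓; ∠ESK = 58.10° ✓; |SK| = 10.20 ✓; ∠SKM = 64.10° ✓; |KM| = 19.30 ✓; ∠KMB = 90.50° ✓; |MB| = 28.50 ✗.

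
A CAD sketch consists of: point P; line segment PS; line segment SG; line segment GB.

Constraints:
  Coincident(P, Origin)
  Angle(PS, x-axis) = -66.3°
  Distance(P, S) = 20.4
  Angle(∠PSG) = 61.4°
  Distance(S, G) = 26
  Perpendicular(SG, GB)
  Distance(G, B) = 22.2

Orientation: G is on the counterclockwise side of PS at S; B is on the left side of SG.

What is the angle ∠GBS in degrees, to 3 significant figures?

49.5°

P is at the origin; PS runs at -66.3° with length 20.4, so S = 20.4·(cos -66.3°, sin -66.3°) = (8.20, -18.7). ∠PSG = 61.4°, so SG runs at -66.3° + (180° − 61.4°) = 52.3° from the x-axis; with |SG| = 26.0, G = S + 26.0·(cos 52.3°, sin 52.3°) = (24.1, 1.89). The perpendicularity gives GB at right angles to SG; with |GB| = 22.2 on the left of SG, B = G + 22.2·(-0.791, 0.612) = (6.53, 15.5). Then cos ∠GBS = BG·BS / (|BG||BS|), giving 49.5°.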